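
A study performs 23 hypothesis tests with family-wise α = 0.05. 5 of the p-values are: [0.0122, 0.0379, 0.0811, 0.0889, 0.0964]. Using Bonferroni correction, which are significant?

Bonferroni α = 0.05/23 = 0.00217. None of the given p-values are significant.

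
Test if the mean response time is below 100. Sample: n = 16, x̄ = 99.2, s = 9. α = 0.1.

t = (99.2 - 100)/(9/√16) = -0.356, df = 15. Critical t = -1.341. Fail to reject H₀.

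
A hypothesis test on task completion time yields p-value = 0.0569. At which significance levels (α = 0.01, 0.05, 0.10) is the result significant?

p = 0.0569. Significant at: α = 0.1.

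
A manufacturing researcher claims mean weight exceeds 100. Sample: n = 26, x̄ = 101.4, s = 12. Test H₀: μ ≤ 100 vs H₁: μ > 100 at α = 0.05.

t = (101.4 - 100)/(12/√26) = 0.595, df = 25. Critical t = 1.708. Fail to reject H₀.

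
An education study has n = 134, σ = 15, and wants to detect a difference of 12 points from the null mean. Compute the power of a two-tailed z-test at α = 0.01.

SE = σ/√n = 15/√134 = 1.296. Non-centrality λ = d/SE = 12/1.296 = 9.261. Power ≈ Φ(λ - z_{α/2}) = Φ(9.261 - 2.576) = Φ(6.685) = 1.0.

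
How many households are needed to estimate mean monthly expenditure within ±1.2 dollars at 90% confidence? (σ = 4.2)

n = (z*σ/E)² = (1.645×4.2/1.2)² = 33.1 → n = 34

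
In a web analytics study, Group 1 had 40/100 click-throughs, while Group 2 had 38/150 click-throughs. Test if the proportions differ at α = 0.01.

p̂₁ = 0.4, p̂₂ = 0.253, pooled p̂ = 0.312. z = 2.452. Critical: ±2.576. Fail to reject H₀.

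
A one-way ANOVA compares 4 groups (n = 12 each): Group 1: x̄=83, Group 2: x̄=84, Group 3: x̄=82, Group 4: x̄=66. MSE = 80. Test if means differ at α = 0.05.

Grand mean = 78.75. SS_between = 2625.0, MS_between = 875.0. F = 10.938, F_crit ≈ 2.816. Reject H₀.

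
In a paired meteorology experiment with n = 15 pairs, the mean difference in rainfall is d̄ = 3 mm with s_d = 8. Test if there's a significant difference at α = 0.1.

t = d̄/(s_d/√n) = 3/(8/√15) = 1.452. df = 14, critical t = ±1.761. Fail to reject H₀.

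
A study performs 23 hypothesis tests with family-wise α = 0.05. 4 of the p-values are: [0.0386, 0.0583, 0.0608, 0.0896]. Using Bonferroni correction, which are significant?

Bonferroni α = 0.05/23 = 0.00217. None of the given p-values are significant.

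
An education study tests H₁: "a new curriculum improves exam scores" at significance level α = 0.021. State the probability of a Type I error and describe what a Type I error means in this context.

P(Type I error) = α = 0.021. A Type I error is rejecting H₀ when H₀ is actually true (false positive) — here, concluding that a new curriculum improves exam scores when in fact this is not the case. Consequence: adopting a curriculum that gives no real benefit — disruption for nothing.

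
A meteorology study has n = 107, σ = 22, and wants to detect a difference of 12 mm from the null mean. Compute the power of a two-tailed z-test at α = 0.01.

SE = σ/√n = 22/√107 = 2.127. Non-centrality λ = d/SE = 12/2.127 = 5.642. Power ≈ Φ(λ - z_{α/2}) = Φ(5.642 - 2.576) = Φ(3.066) = 0.999.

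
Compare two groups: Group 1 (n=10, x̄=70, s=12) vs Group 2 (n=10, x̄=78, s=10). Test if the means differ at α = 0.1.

Pooled sp = 11.05. t = -1.62, df = 18. Critical t = ±1.734. Fail to reject H₀.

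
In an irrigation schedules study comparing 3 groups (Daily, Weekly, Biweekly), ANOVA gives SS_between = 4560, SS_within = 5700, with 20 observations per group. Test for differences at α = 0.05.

df_between = 2, df_within = 57. F = MS_between/MS_within = 2280.0/100.0 = 22.8. F_crit ≈ 3.159. Reject H₀. At least one mean differs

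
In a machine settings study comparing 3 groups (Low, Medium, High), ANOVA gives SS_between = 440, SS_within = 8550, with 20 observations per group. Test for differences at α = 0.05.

df_between = 2, df_within = 57. F = MS_between/MS_within = 220.0/150.0 = 1.467. F_crit ≈ 3.159. Fail to reject H₀.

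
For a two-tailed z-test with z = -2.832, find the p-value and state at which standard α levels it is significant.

p = 2·P(Z > |-2.832|) = 2·(1 - Φ(2.832)) ≈ 0.0046. Significant at α = 0.1; Significant at α = 0.05; Significant at α = 0.01.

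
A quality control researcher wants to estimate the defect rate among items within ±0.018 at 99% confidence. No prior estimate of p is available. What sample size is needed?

Conservative approach: use p = 0.5 (maximizes p(1-p) = 0.25). n = z²(0.25)/E² = 2.576²×0.25/0.018² = 5120.2 → n = 5121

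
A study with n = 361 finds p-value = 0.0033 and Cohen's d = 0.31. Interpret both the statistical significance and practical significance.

Statistically significant (p = 0.0033 < 0.05). Cohen's d = 0.31 indicates a small effect size. Both statistical and practical significance should be considered.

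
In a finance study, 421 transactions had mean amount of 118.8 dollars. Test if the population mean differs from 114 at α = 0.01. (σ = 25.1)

z = (x̄ - μ₀)/(σ/√n) = (118.8 - 114)/(25.1/√421) = 3.924. Critical value: ±2.576. Since |3.924| > 2.576, Reject H₀.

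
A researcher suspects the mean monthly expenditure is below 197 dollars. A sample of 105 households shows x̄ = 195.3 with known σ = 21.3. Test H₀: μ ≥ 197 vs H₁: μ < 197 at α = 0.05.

z = -0.818. Critical value: -1.645. Fail to reject H₀.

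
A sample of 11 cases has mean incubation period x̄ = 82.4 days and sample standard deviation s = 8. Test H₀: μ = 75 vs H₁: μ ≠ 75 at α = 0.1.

t = (x̄ - μ₀)/(s/√n) = (82.4 - 75)/(8/√11) = 3.068. df = 10, critical t = ±1.812. Reject H₀.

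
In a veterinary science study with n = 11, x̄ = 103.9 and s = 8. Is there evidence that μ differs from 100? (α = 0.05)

t = (x̄ - μ₀)/(s/√n) = (103.9 - 100)/(8/√11) = 1.617. df = 10, critical t = ±2.228. Fail to reject H₀.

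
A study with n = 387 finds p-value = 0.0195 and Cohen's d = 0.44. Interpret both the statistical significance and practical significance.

Statistically significant (p = 0.0195 < 0.05). Cohen's d = 0.44 indicates a small effect size. Both statistical and practical significance should be considered.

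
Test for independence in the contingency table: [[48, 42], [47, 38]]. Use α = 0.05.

χ² = 0.068. df = 1, critical = 3.841. Fail to reject H₀. No evidence of dependence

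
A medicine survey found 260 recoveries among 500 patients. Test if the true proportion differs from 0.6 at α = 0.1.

p̂ = 0.52, p₀ = 0.6. z = (p̂ - p₀)/√(p₀(1-p₀)/n) = -3.651. Critical: ±1.645. Reject H₀.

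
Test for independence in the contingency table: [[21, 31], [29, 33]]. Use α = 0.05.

χ² = 0.469. df = 1, critical = 3.841. Fail to reject H₀. No evidence of dependence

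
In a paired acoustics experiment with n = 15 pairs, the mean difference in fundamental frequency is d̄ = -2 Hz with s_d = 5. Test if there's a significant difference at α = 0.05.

t = d̄/(s_d/√n) = -2/(5/√15) = -1.549. df = 14, critical t = ±2.145. Fail to reject H₀.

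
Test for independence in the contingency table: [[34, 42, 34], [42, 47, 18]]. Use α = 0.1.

χ² = 6.006. df = 2, critical = 4.605. Reject H₀. Variables are dependent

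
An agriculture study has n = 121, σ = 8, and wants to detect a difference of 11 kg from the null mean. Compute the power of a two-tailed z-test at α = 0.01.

SE = σ/√n = 8/√121 = 0.727. Non-centrality λ = d/SE = 11/0.727 = 15.125. Power ≈ Φ(λ - z_{α/2}) = Φ(15.125 - 2.576) = Φ(12.549) = 1.0.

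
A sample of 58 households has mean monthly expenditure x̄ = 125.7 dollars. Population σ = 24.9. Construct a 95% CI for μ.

CI = x̄ ± z*(σ/√n) = 125.7 ± 1.96(24.9/√58) = 125.7 ± 6.41 = (119.29, 132.11)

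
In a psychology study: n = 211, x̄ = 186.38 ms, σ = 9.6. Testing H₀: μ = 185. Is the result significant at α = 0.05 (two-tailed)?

z = (186.38 - 185)/(9.6/√211) = 2.088. Since |z| > 1.96, significant at α = 0.05.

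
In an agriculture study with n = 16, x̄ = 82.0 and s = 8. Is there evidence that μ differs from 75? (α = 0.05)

t = (x̄ - μ₀)/(s/√n) = (82.0 - 75)/(8/√16) = 3.5. df = 15, critical t = ±2.131. Reject H₀.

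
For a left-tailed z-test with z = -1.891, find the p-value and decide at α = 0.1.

p = P(Z < -1.891) = Φ(-1.891) ≈ 0.0293. Since p < 0.1, reject H₀ (significant) at α = 0.1.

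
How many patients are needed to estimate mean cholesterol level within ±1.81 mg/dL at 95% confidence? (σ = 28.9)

n = (z*σ/E)² = (1.96×28.9/1.81)² = 979.4 → n = 980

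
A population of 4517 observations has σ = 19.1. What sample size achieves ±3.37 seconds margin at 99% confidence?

Without FPC: n₀ = (2.576×19.1/3.37)² = 213.157. With FPC: n = n₀N/(n₀+N-1) = 203.6 → n = 204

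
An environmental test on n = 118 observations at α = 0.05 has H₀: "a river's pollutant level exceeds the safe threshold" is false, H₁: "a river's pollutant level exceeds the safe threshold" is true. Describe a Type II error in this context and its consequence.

Type II error: failing to reject H₀ when it is false — concluding that a river's pollutant level exceeds the safe threshold is not supported when in fact it is. Consequence: allowing unsafe pollution to continue.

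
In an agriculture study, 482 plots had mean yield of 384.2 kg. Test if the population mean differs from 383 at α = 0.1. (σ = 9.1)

z = (x̄ - μ₀)/(σ/√n) = (384.2 - 383)/(9.1/√482) = 2.895. Critical value: ±1.645. Since |2.895| > 1.645, Reject H₀.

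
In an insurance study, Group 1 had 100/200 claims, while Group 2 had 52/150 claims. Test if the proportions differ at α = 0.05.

p̂₁ = 0.5, p̂₂ = 0.347, pooled p̂ = 0.434. z = 2.864. Critical: ±1.96. Reject H₀.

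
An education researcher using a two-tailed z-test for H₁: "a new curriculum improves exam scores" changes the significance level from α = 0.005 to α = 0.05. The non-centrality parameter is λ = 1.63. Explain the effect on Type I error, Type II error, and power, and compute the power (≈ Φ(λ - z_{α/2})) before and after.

Increasing α from 0.005 to 0.05:
• Type I error rate increases (α is the Type I rate by definition).
• Critical value moves from z_{α/2} = 2.807 to 1.96, so power = Φ(λ - z_{α/2}) goes from Φ(1.63 - 2.807) = 0.12 to Φ(1.63 - 1.96) = 0.371.
• Type II error rate β = 1 - power therefore decreases (0.88 → 0.629).
Appropriate when false negatives are costly — here, keeping the old curriculum when the new one would have helped students.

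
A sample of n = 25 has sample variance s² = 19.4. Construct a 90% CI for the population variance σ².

df = 24. χ²_{0.05} = 36.415, χ²_{0.95} = 13.848. CI for σ² = ((n-1)s²/χ²_{α/2}, (n-1)s²/χ²_{1-α/2}) = (24·19.4/36.415, 24·19.4/13.848) = (12.79, 33.62)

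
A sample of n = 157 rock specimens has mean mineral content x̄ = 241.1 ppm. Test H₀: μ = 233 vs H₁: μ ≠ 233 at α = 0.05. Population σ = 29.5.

z = (x̄ - μ₀)/(σ/√n) = (241.1 - 233)/(29.5/√157) = 3.44. Critical value: ±1.96. Since |3.44| > 1.96, Reject H₀.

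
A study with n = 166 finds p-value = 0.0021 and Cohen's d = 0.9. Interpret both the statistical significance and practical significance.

Statistically significant (p = 0.0021 < 0.05). Cohen's d = 0.9 indicates a large effect size. Both statistical and practical significance should be considered.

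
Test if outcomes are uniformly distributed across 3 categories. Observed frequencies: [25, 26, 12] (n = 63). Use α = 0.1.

Expected = 21 each. χ² = Σ(O-E)²/E = 5.81. df = 2, critical value = 4.605. Reject H₀.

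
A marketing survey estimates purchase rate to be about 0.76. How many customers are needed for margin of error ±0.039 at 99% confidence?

n = z²p(1-p)/E² = 2.576²×0.76×0.24/0.039² = 795.8 → n = 796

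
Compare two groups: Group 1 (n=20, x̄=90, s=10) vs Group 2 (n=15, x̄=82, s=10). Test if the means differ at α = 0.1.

Pooled sp = 10.0. t = 2.342, df = 33. Critical t = ±1.692. Reject H₀.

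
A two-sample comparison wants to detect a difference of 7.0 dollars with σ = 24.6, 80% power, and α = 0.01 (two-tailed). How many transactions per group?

n per group = 2(z_α/2 + z_β)²σ²/d² = 2×(2.576 + 0.84)²×24.6²/7.0² = 288.2 → n = 289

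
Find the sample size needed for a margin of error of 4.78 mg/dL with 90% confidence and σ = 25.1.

n = (z*σ/E)² = (1.645×25.1/4.78)² = 74.6 → n = 75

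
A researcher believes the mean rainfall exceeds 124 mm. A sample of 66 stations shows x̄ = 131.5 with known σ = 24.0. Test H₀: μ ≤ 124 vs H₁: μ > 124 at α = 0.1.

z = 2.539. Critical value: 1.28. Reject H₀.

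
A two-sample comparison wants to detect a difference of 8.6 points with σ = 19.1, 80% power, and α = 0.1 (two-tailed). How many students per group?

n per group = 2(z_α/2 + z_β)²σ²/d² = 2×(1.645 + 0.84)²×19.1²/8.6² = 60.9 → n = 61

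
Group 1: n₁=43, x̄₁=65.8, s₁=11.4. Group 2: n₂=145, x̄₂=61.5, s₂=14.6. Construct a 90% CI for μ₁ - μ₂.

Difference = 4.3. SE = √(11.4²/43 + 14.6²/145) = 2.12. CI = (0.81, 7.79)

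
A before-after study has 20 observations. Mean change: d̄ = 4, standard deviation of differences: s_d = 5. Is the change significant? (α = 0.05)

t = d̄/(s_d/√n) = 4/(5/√20) = 3.578. df = 19, critical t = ±2.093. Reject H₀.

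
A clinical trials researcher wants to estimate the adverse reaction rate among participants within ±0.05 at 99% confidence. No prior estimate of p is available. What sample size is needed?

Conservative approach: use p = 0.5 (maximizes p(1-p) = 0.25). n = z²(0.25)/E² = 2.576²×0.25/0.05² = 663.6 → n = 664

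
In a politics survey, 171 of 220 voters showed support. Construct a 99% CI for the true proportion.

p̂ = 0.777. CI = p̂ ± z*√(p̂(1-p̂)/n) = (0.705, 0.85)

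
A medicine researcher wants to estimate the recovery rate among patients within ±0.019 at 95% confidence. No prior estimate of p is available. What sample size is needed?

Conservative approach: use p = 0.5 (maximizes p(1-p) = 0.25). n = z²(0.25)/E² = 1.96²×0.25/0.019² = 2660.4 → n = 2661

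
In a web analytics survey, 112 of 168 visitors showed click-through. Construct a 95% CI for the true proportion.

p̂ = 0.667. CI = p̂ ± z*√(p̂(1-p̂)/n) = (0.595, 0.738)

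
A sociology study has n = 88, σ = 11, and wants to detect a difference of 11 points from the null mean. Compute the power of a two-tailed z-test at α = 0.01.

SE = σ/√n = 11/√88 = 1.173. Non-centrality λ = d/SE = 11/1.173 = 9.381. Power ≈ Φ(λ - z_{α/2}) = Φ(9.381 - 2.576) = Φ(6.805) = 1.0.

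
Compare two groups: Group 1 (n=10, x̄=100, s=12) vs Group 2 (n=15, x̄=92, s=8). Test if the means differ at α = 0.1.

Pooled sp = 9.76. t = 2.007, df = 23. Critical t = ±1.714. Reject H₀.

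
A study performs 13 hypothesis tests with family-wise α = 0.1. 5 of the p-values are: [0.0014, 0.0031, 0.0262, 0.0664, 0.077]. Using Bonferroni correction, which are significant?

Bonferroni α = 0.1/13 = 0.00769. Significant p-values: [0.0014, 0.0031]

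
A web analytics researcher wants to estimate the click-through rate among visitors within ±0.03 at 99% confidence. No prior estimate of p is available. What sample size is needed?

Conservative approach: use p = 0.5 (maximizes p(1-p) = 0.25). n = z²(0.25)/E² = 2.576²×0.25/0.03² = 1843.3 → n = 1844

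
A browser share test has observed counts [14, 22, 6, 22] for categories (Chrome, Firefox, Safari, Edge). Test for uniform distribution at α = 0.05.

Expected = 16 each. χ² = Σ(O-E)²/E = 11.0. df = 3, critical value = 7.815. Reject H₀.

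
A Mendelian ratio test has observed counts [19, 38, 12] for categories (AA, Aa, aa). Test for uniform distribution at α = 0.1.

Expected = 23 each. χ² = Σ(O-E)²/E = 15.739. df = 2, critical value = 4.605. Reject H₀.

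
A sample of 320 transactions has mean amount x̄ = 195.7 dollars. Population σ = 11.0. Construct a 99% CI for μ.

CI = x̄ ± z*(σ/√n) = 195.7 ± 2.576(11.0/√320) = 195.7 ± 1.58 = (194.12, 197.28)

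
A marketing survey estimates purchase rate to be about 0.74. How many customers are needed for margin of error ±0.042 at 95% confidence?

n = z²p(1-p)/E² = 1.96²×0.74×0.26/0.042² = 419.004 → n = 420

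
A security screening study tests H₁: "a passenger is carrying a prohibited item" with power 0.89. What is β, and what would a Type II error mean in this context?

β = 1 - power = 1 - 0.89 = 0.11. A Type II error is failing to reject H₀ when H₀ is false (false negative) — here, failing to conclude that a passenger is carrying a prohibited item when in fact it is true. Consequence: letting a prohibited item through — security breach.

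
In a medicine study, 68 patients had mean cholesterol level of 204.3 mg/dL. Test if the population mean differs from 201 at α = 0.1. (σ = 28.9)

z = (x̄ - μ₀)/(σ/√n) = (204.3 - 201)/(28.9/√68) = 0.942. Critical value: ±1.645. Since |0.942| ≤ 1.645, Fail to reject H₀.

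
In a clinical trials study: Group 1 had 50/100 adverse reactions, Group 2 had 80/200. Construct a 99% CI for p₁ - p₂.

p̂₁ = 0.5, p̂₂ = 0.4. Difference = 0.1. CI = (-0.057, 0.257)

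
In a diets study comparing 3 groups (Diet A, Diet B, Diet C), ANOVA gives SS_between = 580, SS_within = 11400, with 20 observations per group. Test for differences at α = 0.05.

df_between = 2, df_within = 57. F = MS_between/MS_within = 290.0/200.0 = 1.45. F_crit ≈ 3.159. Fail to reject H₀.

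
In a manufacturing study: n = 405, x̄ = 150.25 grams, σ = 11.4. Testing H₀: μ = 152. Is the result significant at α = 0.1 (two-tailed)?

z = (150.25 - 152)/(11.4/√405) = -3.089. Since |z| > 1.645, significant at α = 0.1.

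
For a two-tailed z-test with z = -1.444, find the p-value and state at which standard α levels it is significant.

p = 2·P(Z > |-1.444|) = 2·(1 - Φ(1.444)) ≈ 0.1487. Not significant at any standard level.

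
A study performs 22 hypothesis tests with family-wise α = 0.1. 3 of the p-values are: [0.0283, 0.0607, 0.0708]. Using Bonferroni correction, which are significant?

Bonferroni α = 0.1/22 = 0.00455. None of the given p-values are significant.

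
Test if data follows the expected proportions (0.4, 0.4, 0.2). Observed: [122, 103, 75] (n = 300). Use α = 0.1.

Expected: [120.0, 120.0, 60.0]. χ² = 6.192. df = 2, critical = 4.605. Reject H₀.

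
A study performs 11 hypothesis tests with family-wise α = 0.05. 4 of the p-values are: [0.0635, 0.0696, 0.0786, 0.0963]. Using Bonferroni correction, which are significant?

Bonferroni α = 0.05/11 = 0.00455. None of the given p-values are significant.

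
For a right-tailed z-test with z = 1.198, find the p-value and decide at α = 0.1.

p = P(Z > 1.198) = 1 - Φ(1.198) ≈ 0.1155. Since p ≥ 0.1, fail to reject H₀ (not significant) at α = 0.1.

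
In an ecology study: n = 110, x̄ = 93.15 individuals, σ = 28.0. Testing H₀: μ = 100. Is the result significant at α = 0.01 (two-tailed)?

z = (93.15 - 100)/(28.0/√110) = -2.566. Since |z| ≤ 2.576, not significant at α = 0.01.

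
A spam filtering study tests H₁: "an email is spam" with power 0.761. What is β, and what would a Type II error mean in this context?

β = 1 - power = 1 - 0.761 = 0.239. A Type II error is failing to reject H₀ when H₀ is false (false negative) — here, failing to conclude that an email is spam when in fact it is true. Consequence: a spam email lands in the inbox.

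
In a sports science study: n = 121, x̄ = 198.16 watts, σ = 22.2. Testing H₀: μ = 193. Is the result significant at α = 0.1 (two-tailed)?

z = (198.16 - 193)/(22.2/√121) = 2.557. Since |z| > 1.645, significant at α = 0.1.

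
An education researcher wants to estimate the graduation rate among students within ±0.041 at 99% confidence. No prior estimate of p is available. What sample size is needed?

Conservative approach: use p = 0.5 (maximizes p(1-p) = 0.25). n = z²(0.25)/E² = 2.576²×0.25/0.041² = 986.9 → n = 987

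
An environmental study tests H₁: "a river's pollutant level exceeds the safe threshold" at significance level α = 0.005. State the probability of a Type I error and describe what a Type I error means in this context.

P(Type I error) = α = 0.005. A Type I error is rejecting H₀ when H₀ is actually true (false positive) — here, concluding that a river's pollutant level exceeds the safe threshold when in fact this is not the case. Consequence: shutting down a compliant factory unnecessarily.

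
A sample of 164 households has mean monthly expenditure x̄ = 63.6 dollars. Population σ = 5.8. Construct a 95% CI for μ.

CI = x̄ ± z*(σ/√n) = 63.6 ± 1.96(5.8/√164) = 63.6 ± 0.89 = (62.71, 64.49)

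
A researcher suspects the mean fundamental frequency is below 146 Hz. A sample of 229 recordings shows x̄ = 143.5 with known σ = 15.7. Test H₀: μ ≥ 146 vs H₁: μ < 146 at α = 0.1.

z = -2.41. Critical value: -1.28. Reject H₀.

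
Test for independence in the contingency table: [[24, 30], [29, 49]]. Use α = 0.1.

χ² = 0.701. df = 1, critical = 2.706. Fail to reject H₀. No evidence of dependence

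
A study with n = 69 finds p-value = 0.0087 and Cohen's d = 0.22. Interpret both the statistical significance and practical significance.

Statistically significant (p = 0.0087 < 0.05). Cohen's d = 0.22 indicates a small effect size. Both statistical and practical significance should be considered.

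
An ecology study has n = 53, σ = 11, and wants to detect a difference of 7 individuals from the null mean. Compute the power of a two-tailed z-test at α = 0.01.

SE = σ/√n = 11/√53 = 1.511. Non-centrality λ = d/SE = 7/1.511 = 4.633. Power ≈ Φ(λ - z_{α/2}) = Φ(4.633 - 2.576) = Φ(2.057) = 0.98.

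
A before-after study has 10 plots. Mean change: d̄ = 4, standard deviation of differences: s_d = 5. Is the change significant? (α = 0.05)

t = d̄/(s_d/√n) = 4/(5/√10) = 2.53. df = 9, critical t = ±2.262. Reject H₀.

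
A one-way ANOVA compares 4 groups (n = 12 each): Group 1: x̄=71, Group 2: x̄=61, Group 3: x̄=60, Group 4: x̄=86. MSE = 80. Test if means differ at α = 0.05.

Grand mean = 69.5. SS_between = 5244.0, MS_between = 1748.0. F = 21.85, F_crit ≈ 2.816. Reject H₀.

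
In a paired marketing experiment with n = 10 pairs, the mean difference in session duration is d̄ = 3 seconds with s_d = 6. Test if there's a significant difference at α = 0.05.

t = d̄/(s_d/√n) = 3/(6/√10) = 1.581. df = 9, critical t = ±2.262. Fail to reject H₀.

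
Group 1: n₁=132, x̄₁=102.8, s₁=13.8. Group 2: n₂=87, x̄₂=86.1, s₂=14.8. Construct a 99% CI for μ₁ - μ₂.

Difference = 16.7. SE = √(13.8²/132 + 14.8²/87) = 1.99. CI = (11.57, 21.83)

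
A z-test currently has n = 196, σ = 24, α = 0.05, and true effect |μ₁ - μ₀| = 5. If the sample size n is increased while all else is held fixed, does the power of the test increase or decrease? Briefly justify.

Power increases: a larger n shrinks the standard error σ/√n, moving the sampling distribution under H₁ further from the critical value.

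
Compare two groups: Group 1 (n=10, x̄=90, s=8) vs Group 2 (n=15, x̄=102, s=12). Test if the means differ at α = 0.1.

Pooled sp = 10.62. t = -2.769, df = 23. Critical t = ±1.714. Reject H₀.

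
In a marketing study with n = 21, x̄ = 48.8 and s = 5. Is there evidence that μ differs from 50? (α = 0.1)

t = (x̄ - μ₀)/(s/√n) = (48.8 - 50)/(5/√21) = -1.1. df = 20, critical t = ±1.725. Fail to reject H₀.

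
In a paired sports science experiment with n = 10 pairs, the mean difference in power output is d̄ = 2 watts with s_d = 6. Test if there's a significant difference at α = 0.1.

t = d̄/(s_d/√n) = 2/(6/√10) = 1.054. df = 9, critical t = ±1.833. Fail to reject H₀.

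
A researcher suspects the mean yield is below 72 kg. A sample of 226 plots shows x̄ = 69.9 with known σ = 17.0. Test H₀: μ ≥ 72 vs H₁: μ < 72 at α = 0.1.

z = -1.857. Critical value: -1.28. Reject H₀.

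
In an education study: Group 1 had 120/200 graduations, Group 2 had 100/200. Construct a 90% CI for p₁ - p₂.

p̂₁ = 0.6, p̂₂ = 0.5. Difference = 0.1. CI = (0.019, 0.181)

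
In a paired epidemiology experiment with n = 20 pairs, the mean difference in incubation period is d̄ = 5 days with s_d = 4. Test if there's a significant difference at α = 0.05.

t = d̄/(s_d/√n) = 5/(4/√20) = 5.59. df = 19, critical t = ±2.093. Reject H₀.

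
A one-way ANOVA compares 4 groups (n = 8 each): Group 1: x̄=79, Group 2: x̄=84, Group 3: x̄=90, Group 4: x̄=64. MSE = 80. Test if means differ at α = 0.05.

Grand mean = 79.25. SS_between = 2966.0, MS_between = 988.67. F = 12.358, F_crit ≈ 2.947. Reject H₀.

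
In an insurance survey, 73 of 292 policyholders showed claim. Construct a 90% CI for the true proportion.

p̂ = 0.25. CI = p̂ ± z*√(p̂(1-p̂)/n) = (0.208, 0.292)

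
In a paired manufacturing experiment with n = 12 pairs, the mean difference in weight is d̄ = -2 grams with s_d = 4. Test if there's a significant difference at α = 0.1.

t = d̄/(s_d/√n) = -2/(4/√12) = -1.732. df = 11, critical t = ±1.796. Fail to reject H₀.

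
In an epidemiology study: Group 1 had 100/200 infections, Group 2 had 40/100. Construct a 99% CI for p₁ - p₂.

p̂₁ = 0.5, p̂₂ = 0.4. Difference = 0.1. CI = (-0.056, 0.256)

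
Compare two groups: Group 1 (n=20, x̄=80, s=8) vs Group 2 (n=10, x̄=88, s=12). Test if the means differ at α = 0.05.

Pooled sp = 9.47. t = -2.181, df = 28. Critical t = ±2.048. Reject H₀.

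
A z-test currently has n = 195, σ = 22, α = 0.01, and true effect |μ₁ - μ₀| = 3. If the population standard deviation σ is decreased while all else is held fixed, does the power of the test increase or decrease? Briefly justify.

Power increases: a smaller σ shrinks the standard error σ/√n, moving the sampling distribution under H₁ further from the critical value.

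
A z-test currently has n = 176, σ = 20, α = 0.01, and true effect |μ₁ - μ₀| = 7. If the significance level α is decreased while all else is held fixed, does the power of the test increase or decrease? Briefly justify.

Power decreases: a smaller α raises the critical value, so less of the H₁ sampling distribution falls in the rejection region.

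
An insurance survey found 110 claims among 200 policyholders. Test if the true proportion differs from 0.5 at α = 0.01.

p̂ = 0.55, p₀ = 0.5. z = (p̂ - p₀)/√(p₀(1-p₀)/n) = 1.414. Critical: ±2.576. Fail to reject H₀.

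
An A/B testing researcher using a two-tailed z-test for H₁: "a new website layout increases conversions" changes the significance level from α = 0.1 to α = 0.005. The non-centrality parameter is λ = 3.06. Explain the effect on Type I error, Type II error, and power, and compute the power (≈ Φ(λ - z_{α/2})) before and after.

Decreasing α from 0.1 to 0.005:
• Type I error rate decreases (α is the Type I rate by definition).
• Critical value moves from z_{α/2} = 1.645 to 2.807, so power = Φ(λ - z_{α/2}) goes from Φ(3.06 - 1.645) = 0.921 to Φ(3.06 - 2.807) = 0.6.
• Type II error rate β = 1 - power therefore increases (0.079 → 0.4).
Appropriate when false positives are costly — here, rolling out a layout that doesn't actually help — wasted engineering effort.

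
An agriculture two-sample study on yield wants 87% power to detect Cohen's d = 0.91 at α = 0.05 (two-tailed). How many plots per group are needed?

z_{α/2} = 1.96, z_β = Φ⁻¹(0.87) = 1.126. For large effect (d = 0.91): n per group = 2(z_{α/2} + z_β)²/d² = 2(1.96 + 1.126)²/0.91² = 23.001 → 24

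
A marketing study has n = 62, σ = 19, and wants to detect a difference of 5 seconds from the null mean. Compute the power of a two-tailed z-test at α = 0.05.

SE = σ/√n = 19/√62 = 2.413. Non-centrality λ = d/SE = 5/2.413 = 2.072. Power ≈ Φ(λ - z_{α/2}) = Φ(2.072 - 1.96) = Φ(0.112) = 0.545.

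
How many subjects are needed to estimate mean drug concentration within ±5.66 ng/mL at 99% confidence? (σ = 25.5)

n = (z*σ/E)² = (2.576×25.5/5.66)² = 134.7 → n = 135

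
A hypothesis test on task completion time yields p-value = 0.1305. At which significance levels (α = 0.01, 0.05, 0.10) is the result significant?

p = 0.1305. Not significant at any of the given levels.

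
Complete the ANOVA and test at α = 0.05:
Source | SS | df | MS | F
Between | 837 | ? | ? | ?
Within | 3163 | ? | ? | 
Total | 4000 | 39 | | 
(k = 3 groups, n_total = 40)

df_between = 2, df_within = 37. MS_between = 418.5, MS_within = 85.49. F = 4.896, F_crit ≈ 3.252. Reject H₀.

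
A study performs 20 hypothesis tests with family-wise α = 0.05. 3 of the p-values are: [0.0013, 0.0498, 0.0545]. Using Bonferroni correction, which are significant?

Bonferroni α = 0.05/20 = 0.0025. Significant p-values: [0.0013]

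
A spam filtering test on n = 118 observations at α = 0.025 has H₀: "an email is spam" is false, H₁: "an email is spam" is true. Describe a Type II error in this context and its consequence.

Type II error: failing to reject H₀ when it is false — concluding that an email is spam is not supported when in fact it is. Consequence: a spam email lands in the inbox.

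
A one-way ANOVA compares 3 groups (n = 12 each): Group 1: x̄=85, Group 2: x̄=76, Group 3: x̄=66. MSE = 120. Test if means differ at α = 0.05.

Grand mean = 75.67. SS_between = 2168.0, MS_between = 1084.0. F = 9.033, F_crit ≈ 3.285. Reject H₀.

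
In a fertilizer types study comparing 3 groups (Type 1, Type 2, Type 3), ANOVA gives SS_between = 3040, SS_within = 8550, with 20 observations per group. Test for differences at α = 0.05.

df_between = 2, df_within = 57. F = MS_between/MS_within = 1520.0/150.0 = 10.133. F_crit ≈ 3.159. Reject H₀. At least one mean differs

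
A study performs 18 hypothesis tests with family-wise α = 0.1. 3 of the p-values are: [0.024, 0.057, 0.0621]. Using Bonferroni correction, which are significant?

Bonferroni α = 0.1/18 = 0.00556. None of the given p-values are significant.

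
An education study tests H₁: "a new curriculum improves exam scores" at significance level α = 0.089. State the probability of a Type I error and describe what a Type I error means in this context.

P(Type I error) = α = 0.089. A Type I error is rejecting H₀ when H₀ is actually true (false positive) — here, concluding that a new curriculum improves exam scores when in fact this is not the case. Consequence: adopting a curriculum that gives no real benefit — disruption for nothing.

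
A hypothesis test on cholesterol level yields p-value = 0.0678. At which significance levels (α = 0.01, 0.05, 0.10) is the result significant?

p = 0.0678. Significant at: α = 0.1.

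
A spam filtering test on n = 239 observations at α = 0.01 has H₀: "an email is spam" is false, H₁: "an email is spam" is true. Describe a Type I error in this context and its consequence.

Type I error: rejecting H₀ when it is true — concluding that an email is spam when in fact it is not. Consequence: a legitimate email is sent to the spam folder and the user misses it.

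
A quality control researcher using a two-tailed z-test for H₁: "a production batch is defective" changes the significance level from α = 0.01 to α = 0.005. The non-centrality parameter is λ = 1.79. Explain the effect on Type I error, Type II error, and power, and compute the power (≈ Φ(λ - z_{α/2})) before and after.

Decreasing α from 0.01 to 0.005:
• Type I error rate decreases (α is the Type I rate by definition).
• Critical value moves from z_{α/2} = 2.576 to 2.807, so power = Φ(λ - z_{α/2}) goes from Φ(1.79 - 2.576) = 0.216 to Φ(1.79 - 2.807) = 0.155.
• Type II error rate β = 1 - power therefore increases (0.784 → 0.845).
Appropriate when false positives are costly — here, scrapping a good batch — wasted material and cost for no reason.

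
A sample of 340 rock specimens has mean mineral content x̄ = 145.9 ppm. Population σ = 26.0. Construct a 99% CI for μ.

CI = x̄ ± z*(σ/√n) = 145.9 ± 2.576(26.0/√340) = 145.9 ± 3.63 = (142.27, 149.53)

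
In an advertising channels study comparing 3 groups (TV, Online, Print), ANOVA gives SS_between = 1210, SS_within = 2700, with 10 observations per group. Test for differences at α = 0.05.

df_between = 2, df_within = 27. F = MS_between/MS_within = 605.0/100.0 = 6.05. F_crit ≈ 3.354. Reject H₀. At least one mean differs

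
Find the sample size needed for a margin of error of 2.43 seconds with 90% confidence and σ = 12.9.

n = (z*σ/E)² = (1.645×12.9/2.43)² = 76.3 → n = 77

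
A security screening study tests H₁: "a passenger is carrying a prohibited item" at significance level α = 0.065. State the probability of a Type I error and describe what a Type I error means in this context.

P(Type I error) = α = 0.065. A Type I error is rejecting H₀ when H₀ is actually true (false positive) — here, concluding that a passenger is carrying a prohibited item when in fact this is not the case. Consequence: detaining an innocent passenger — delay and inconvenience.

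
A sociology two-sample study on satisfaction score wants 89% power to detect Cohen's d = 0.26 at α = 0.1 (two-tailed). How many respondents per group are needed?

z_{α/2} = 1.645, z_β = Φ⁻¹(0.89) = 1.227. For small effect (d = 0.26): n per group = 2(z_{α/2} + z_β)²/d² = 2(1.645 + 1.227)²/0.26² = 244.04 → 245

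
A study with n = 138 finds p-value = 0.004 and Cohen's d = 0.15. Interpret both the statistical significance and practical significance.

Statistically significant (p = 0.004 < 0.05). Cohen's d = 0.15 indicates a very small effect size. Both statistical and practical significance should be considered.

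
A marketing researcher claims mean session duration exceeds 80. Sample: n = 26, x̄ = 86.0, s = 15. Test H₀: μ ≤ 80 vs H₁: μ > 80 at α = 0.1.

t = (86.0 - 80)/(15/√26) = 2.04, df = 25. Critical t = 1.316. Reject H₀.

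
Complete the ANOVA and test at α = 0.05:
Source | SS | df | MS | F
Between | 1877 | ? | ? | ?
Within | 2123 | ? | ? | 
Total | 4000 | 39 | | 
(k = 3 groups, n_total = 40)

df_between = 2, df_within = 37. MS_between = 938.5, MS_within = 57.38. F = 16.356, F_crit ≈ 3.252. Reject H₀.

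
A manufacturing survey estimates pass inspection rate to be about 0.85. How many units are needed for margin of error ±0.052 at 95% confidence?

n = z²p(1-p)/E² = 1.96²×0.85×0.15/0.052² = 181.1 → n = 182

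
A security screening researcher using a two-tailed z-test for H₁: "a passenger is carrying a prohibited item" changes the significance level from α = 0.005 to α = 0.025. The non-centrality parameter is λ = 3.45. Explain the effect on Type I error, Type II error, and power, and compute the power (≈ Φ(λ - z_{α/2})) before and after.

Increasing α from 0.005 to 0.025:
• Type I error rate increases (α is the Type I rate by definition).
• Critical value moves from z_{α/2} = 2.807 to 2.241, so power = Φ(λ - z_{α/2}) goes from Φ(3.45 - 2.807) = 0.74 to Φ(3.45 - 2.241) = 0.887.
• Type II error rate β = 1 - power therefore decreases (0.26 → 0.113).
Appropriate when false negatives are costly — here, letting a prohibited item through — security breach.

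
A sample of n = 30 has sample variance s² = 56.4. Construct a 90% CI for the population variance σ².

df = 29. χ²_{0.05} = 42.557, χ²_{0.95} = 17.708. CI for σ² = ((n-1)s²/χ²_{α/2}, (n-1)s²/χ²_{1-α/2}) = (29·56.4/42.557, 29·56.4/17.708) = (38.43, 92.37)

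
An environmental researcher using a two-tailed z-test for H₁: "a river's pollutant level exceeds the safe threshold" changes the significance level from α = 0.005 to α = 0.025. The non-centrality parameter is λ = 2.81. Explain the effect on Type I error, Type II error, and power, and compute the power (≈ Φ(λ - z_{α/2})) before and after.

Increasing α from 0.005 to 0.025:
• Type I error rate increases (α is the Type I rate by definition).
• Critical value moves from z_{α/2} = 2.807 to 2.241, so power = Φ(λ - z_{α/2}) goes from Φ(2.81 - 2.807) = 0.501 to Φ(2.81 - 2.241) = 0.715.
• Type II error rate β = 1 - power therefore decreases (0.499 → 0.285).
Appropriate when false negatives are costly — here, allowing unsafe pollution to continue.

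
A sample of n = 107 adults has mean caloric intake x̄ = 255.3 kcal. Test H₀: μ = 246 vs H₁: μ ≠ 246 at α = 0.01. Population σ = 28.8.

z = (x̄ - μ₀)/(σ/√n) = (255.3 - 246)/(28.8/√107) = 3.34. Critical value: ±2.576. Since |3.34| > 2.576, Reject H₀.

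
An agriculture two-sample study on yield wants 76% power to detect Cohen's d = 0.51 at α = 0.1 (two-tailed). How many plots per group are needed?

z_{α/2} = 1.645, z_β = Φ⁻¹(0.76) = 0.706. For medium effect (d = 0.51): n per group = 2(z_{α/2} + z_β)²/d² = 2(1.645 + 0.706)²/0.51² = 42.5 → 43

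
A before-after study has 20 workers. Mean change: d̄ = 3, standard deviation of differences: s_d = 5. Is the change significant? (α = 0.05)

t = d̄/(s_d/√n) = 3/(5/√20) = 2.683. df = 19, critical t = ±2.093. Reject H₀.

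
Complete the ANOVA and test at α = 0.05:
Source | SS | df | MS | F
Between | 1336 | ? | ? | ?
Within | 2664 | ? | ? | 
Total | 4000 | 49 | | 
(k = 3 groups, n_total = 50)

df_between = 2, df_within = 47. MS_between = 668.0, MS_within = 56.68. F = 11.785, F_crit ≈ 3.195. Reject H₀.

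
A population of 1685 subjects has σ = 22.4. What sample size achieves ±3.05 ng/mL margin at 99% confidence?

Without FPC: n₀ = (2.576×22.4/3.05)² = 357.922. With FPC: n = n₀N/(n₀+N-1) = 295.4 → n = 296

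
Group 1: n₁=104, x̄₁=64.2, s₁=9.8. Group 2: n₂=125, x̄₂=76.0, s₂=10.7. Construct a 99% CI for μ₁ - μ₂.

Difference = -11.8. SE = √(9.8²/104 + 10.7²/125) = 1.356. CI = (-15.29, -8.31)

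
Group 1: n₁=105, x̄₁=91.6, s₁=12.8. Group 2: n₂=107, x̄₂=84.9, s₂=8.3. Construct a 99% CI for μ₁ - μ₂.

Difference = 6.7. SE = √(12.8²/105 + 8.3²/107) = 1.485. CI = (2.88, 10.52)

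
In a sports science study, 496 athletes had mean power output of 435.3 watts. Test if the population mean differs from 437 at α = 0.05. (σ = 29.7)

z = (x̄ - μ₀)/(σ/√n) = (435.3 - 437)/(29.7/√496) = -1.275. Critical value: ±1.96. Since |-1.275| ≤ 1.96, Fail to reject H₀.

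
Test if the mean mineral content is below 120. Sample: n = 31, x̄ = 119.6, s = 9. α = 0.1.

t = (119.6 - 120)/(9/√31) = -0.247, df = 30. Critical t = -1.31. Fail to reject H₀.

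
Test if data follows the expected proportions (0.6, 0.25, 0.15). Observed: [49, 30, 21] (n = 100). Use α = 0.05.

Expected: [60.0, 25.0, 15.0]. χ² = 5.417. df = 2, critical = 5.991. Fail to reject H₀.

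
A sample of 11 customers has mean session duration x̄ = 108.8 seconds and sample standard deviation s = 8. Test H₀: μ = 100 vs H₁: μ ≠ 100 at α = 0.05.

t = (x̄ - μ₀)/(s/√n) = (108.8 - 100)/(8/√11) = 3.648. df = 10, critical t = ±2.228. Reject H₀.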